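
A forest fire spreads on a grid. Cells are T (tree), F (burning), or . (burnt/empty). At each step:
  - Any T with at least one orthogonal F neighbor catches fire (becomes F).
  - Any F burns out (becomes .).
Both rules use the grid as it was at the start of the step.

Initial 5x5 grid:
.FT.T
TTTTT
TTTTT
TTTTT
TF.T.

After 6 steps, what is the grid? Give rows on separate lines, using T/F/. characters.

Step 1: 4 trees catch fire, 2 burn out
  ..F.T
  TFTTT
  TTTTT
  TFTTT
  F..T.
Step 2: 5 trees catch fire, 4 burn out
  ....T
  F.FTT
  TFTTT
  F.FTT
  ...T.
Step 3: 4 trees catch fire, 5 burn out
  ....T
  ...FT
  F.FTT
  ...FT
  ...T.
Step 4: 4 trees catch fire, 4 burn out
  ....T
  ....F
  ...FT
  ....F
  ...F.
Step 5: 2 trees catch fire, 4 burn out
  ....F
  .....
  ....F
  .....
  .....
Step 6: 0 trees catch fire, 2 burn out
  .....
  .....
  .....
  .....
  .....

.....
.....
.....
.....
.....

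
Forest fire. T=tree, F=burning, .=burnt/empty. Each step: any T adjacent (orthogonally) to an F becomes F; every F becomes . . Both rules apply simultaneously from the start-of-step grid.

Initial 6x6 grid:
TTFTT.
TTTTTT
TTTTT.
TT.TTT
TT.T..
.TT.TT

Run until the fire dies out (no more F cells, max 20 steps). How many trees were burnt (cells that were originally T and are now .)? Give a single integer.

Answer: 25

Derivation:
Step 1: +3 fires, +1 burnt (F count now 3)
Step 2: +5 fires, +3 burnt (F count now 5)
Step 3: +4 fires, +5 burnt (F count now 4)
Step 4: +5 fires, +4 burnt (F count now 5)
Step 5: +4 fires, +5 burnt (F count now 4)
Step 6: +3 fires, +4 burnt (F count now 3)
Step 7: +1 fires, +3 burnt (F count now 1)
Step 8: +0 fires, +1 burnt (F count now 0)
Fire out after step 8
Initially T: 27, now '.': 34
Total burnt (originally-T cells now '.'): 25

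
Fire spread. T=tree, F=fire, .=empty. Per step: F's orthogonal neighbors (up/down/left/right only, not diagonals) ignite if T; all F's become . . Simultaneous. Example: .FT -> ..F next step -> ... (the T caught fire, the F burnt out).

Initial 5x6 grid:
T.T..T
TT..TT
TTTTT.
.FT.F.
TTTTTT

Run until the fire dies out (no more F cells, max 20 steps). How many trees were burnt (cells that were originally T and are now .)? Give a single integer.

Step 1: +5 fires, +2 burnt (F count now 5)
Step 2: +9 fires, +5 burnt (F count now 9)
Step 3: +2 fires, +9 burnt (F count now 2)
Step 4: +2 fires, +2 burnt (F count now 2)
Step 5: +0 fires, +2 burnt (F count now 0)
Fire out after step 5
Initially T: 19, now '.': 29
Total burnt (originally-T cells now '.'): 18

Answer: 18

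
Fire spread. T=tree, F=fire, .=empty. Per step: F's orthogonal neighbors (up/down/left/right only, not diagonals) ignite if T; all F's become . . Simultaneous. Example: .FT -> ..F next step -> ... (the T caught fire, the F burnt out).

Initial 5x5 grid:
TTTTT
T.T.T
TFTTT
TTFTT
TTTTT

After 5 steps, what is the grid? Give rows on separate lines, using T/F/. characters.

Step 1: 5 trees catch fire, 2 burn out
  TTTTT
  T.T.T
  F.FTT
  TF.FT
  TTFTT
Step 2: 7 trees catch fire, 5 burn out
  TTTTT
  F.F.T
  ...FT
  F...F
  TF.FT
Step 3: 5 trees catch fire, 7 burn out
  FTFTT
  ....T
  ....F
  .....
  F...F
Step 4: 3 trees catch fire, 5 burn out
  .F.FT
  ....F
  .....
  .....
  .....
Step 5: 1 trees catch fire, 3 burn out
  ....F
  .....
  .....
  .....
  .....

....F
.....
.....
.....
.....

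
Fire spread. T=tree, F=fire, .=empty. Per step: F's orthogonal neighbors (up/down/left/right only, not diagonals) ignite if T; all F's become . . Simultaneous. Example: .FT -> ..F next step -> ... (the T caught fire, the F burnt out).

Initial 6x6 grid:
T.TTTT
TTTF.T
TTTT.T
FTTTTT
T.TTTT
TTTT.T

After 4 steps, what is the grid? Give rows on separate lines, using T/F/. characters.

Step 1: 6 trees catch fire, 2 burn out
  T.TFTT
  TTF..T
  FTTF.T
  .FTTTT
  F.TTTT
  TTTT.T
Step 2: 9 trees catch fire, 6 burn out
  T.F.FT
  FF...T
  .FF..T
  ..FFTT
  ..TTTT
  FTTT.T
Step 3: 6 trees catch fire, 9 burn out
  F....F
  .....T
  .....T
  ....FT
  ..FFTT
  .FTT.T
Step 4: 5 trees catch fire, 6 burn out
  ......
  .....F
  .....T
  .....F
  ....FT
  ..FF.T

......
.....F
.....T
.....F
....FT
..FF.T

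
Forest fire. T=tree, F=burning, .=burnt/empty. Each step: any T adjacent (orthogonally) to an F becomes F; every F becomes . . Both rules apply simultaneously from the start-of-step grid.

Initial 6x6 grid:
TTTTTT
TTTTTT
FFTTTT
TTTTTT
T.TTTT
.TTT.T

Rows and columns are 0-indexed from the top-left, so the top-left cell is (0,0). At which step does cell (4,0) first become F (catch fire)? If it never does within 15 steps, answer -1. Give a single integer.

Step 1: cell (4,0)='T' (+5 fires, +2 burnt)
Step 2: cell (4,0)='F' (+6 fires, +5 burnt)
  -> target ignites at step 2
Step 3: cell (4,0)='.' (+5 fires, +6 burnt)
Step 4: cell (4,0)='.' (+6 fires, +5 burnt)
Step 5: cell (4,0)='.' (+6 fires, +6 burnt)
Step 6: cell (4,0)='.' (+2 fires, +6 burnt)
Step 7: cell (4,0)='.' (+1 fires, +2 burnt)
Step 8: cell (4,0)='.' (+0 fires, +1 burnt)
  fire out at step 8

2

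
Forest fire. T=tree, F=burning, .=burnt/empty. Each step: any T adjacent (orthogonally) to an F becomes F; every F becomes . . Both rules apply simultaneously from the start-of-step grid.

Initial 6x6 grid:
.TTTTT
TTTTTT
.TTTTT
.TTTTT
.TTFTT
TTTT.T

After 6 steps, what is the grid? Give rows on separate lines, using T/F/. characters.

Step 1: 4 trees catch fire, 1 burn out
  .TTTTT
  TTTTTT
  .TTTTT
  .TTFTT
  .TF.FT
  TTTF.T
Step 2: 6 trees catch fire, 4 burn out
  .TTTTT
  TTTTTT
  .TTFTT
  .TF.FT
  .F...F
  TTF..T
Step 3: 7 trees catch fire, 6 burn out
  .TTTTT
  TTTFTT
  .TF.FT
  .F...F
  ......
  TF...F
Step 4: 6 trees catch fire, 7 burn out
  .TTFTT
  TTF.FT
  .F...F
  ......
  ......
  F.....
Step 5: 4 trees catch fire, 6 burn out
  .TF.FT
  TF...F
  ......
  ......
  ......
  ......
Step 6: 3 trees catch fire, 4 burn out
  .F...F
  F.....
  ......
  ......
  ......
  ......

.F...F
F.....
......
......
......
......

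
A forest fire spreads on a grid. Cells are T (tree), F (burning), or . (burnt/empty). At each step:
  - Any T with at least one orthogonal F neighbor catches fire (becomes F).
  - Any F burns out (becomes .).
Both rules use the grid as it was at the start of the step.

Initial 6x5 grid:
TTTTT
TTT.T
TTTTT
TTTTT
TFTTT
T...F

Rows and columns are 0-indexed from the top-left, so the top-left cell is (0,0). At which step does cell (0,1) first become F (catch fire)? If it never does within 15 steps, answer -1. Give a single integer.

Step 1: cell (0,1)='T' (+4 fires, +2 burnt)
Step 2: cell (0,1)='T' (+6 fires, +4 burnt)
Step 3: cell (0,1)='T' (+5 fires, +6 burnt)
Step 4: cell (0,1)='F' (+5 fires, +5 burnt)
  -> target ignites at step 4
Step 5: cell (0,1)='.' (+3 fires, +5 burnt)
Step 6: cell (0,1)='.' (+1 fires, +3 burnt)
Step 7: cell (0,1)='.' (+0 fires, +1 burnt)
  fire out at step 7

4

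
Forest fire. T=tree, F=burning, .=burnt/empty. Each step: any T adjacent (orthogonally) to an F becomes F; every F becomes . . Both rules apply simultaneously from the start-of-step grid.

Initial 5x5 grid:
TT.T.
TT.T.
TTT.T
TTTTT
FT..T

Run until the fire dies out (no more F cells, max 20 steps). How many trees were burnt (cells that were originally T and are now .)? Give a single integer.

Answer: 15

Derivation:
Step 1: +2 fires, +1 burnt (F count now 2)
Step 2: +2 fires, +2 burnt (F count now 2)
Step 3: +3 fires, +2 burnt (F count now 3)
Step 4: +4 fires, +3 burnt (F count now 4)
Step 5: +2 fires, +4 burnt (F count now 2)
Step 6: +2 fires, +2 burnt (F count now 2)
Step 7: +0 fires, +2 burnt (F count now 0)
Fire out after step 7
Initially T: 17, now '.': 23
Total burnt (originally-T cells now '.'): 15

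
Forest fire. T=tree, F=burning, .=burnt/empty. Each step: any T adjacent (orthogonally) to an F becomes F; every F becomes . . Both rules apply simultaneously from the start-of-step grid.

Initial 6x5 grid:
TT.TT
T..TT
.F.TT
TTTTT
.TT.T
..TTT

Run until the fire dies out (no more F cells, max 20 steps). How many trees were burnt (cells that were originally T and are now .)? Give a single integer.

Step 1: +1 fires, +1 burnt (F count now 1)
Step 2: +3 fires, +1 burnt (F count now 3)
Step 3: +2 fires, +3 burnt (F count now 2)
Step 4: +3 fires, +2 burnt (F count now 3)
Step 5: +4 fires, +3 burnt (F count now 4)
Step 6: +3 fires, +4 burnt (F count now 3)
Step 7: +1 fires, +3 burnt (F count now 1)
Step 8: +0 fires, +1 burnt (F count now 0)
Fire out after step 8
Initially T: 20, now '.': 27
Total burnt (originally-T cells now '.'): 17

Answer: 17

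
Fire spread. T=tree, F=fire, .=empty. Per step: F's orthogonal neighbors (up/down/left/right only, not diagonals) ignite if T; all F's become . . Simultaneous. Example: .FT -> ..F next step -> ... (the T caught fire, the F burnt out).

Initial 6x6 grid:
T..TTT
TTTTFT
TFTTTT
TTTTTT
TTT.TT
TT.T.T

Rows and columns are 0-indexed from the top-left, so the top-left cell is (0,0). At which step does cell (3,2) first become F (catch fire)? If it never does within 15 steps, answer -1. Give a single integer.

Step 1: cell (3,2)='T' (+8 fires, +2 burnt)
Step 2: cell (3,2)='F' (+10 fires, +8 burnt)
  -> target ignites at step 2
Step 3: cell (3,2)='.' (+7 fires, +10 burnt)
Step 4: cell (3,2)='.' (+2 fires, +7 burnt)
Step 5: cell (3,2)='.' (+1 fires, +2 burnt)
Step 6: cell (3,2)='.' (+0 fires, +1 burnt)
  fire out at step 6

2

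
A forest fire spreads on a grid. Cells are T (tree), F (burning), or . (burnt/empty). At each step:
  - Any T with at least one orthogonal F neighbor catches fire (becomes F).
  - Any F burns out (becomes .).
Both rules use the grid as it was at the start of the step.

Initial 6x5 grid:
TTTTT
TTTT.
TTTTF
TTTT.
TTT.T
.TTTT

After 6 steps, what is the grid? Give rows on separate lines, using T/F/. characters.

Step 1: 1 trees catch fire, 1 burn out
  TTTTT
  TTTT.
  TTTF.
  TTTT.
  TTT.T
  .TTTT
Step 2: 3 trees catch fire, 1 burn out
  TTTTT
  TTTF.
  TTF..
  TTTF.
  TTT.T
  .TTTT
Step 3: 4 trees catch fire, 3 burn out
  TTTFT
  TTF..
  TF...
  TTF..
  TTT.T
  .TTTT
Step 4: 6 trees catch fire, 4 burn out
  TTF.F
  TF...
  F....
  TF...
  TTF.T
  .TTTT
Step 5: 5 trees catch fire, 6 burn out
  TF...
  F....
  .....
  F....
  TF..T
  .TFTT
Step 6: 4 trees catch fire, 5 burn out
  F....
  .....
  .....
  .....
  F...T
  .F.FT

F....
.....
.....
.....
F...T
.F.FT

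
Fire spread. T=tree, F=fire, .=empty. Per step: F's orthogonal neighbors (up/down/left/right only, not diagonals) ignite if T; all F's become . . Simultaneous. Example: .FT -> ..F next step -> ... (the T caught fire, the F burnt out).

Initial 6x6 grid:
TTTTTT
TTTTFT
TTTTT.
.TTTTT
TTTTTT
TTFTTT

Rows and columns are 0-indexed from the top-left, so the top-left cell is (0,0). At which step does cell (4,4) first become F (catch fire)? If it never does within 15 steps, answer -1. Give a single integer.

Step 1: cell (4,4)='T' (+7 fires, +2 burnt)
Step 2: cell (4,4)='T' (+10 fires, +7 burnt)
Step 3: cell (4,4)='F' (+9 fires, +10 burnt)
  -> target ignites at step 3
Step 4: cell (4,4)='.' (+4 fires, +9 burnt)
Step 5: cell (4,4)='.' (+2 fires, +4 burnt)
Step 6: cell (4,4)='.' (+0 fires, +2 burnt)
  fire out at step 6

3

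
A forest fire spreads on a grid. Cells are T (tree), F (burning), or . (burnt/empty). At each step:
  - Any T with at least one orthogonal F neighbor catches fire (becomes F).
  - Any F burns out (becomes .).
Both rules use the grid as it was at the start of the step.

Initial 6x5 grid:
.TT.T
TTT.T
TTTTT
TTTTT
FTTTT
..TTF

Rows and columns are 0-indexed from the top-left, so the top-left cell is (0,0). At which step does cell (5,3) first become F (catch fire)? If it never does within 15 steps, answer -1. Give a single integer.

Step 1: cell (5,3)='F' (+4 fires, +2 burnt)
  -> target ignites at step 1
Step 2: cell (5,3)='.' (+6 fires, +4 burnt)
Step 3: cell (5,3)='.' (+5 fires, +6 burnt)
Step 4: cell (5,3)='.' (+4 fires, +5 burnt)
Step 5: cell (5,3)='.' (+3 fires, +4 burnt)
Step 6: cell (5,3)='.' (+1 fires, +3 burnt)
Step 7: cell (5,3)='.' (+0 fires, +1 burnt)
  fire out at step 7

1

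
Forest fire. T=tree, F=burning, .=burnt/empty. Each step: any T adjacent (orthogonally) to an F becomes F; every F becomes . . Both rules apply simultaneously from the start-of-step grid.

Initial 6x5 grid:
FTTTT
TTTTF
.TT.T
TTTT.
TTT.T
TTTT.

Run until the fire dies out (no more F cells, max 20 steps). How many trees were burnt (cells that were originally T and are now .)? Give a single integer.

Answer: 22

Derivation:
Step 1: +5 fires, +2 burnt (F count now 5)
Step 2: +4 fires, +5 burnt (F count now 4)
Step 3: +2 fires, +4 burnt (F count now 2)
Step 4: +2 fires, +2 burnt (F count now 2)
Step 5: +4 fires, +2 burnt (F count now 4)
Step 6: +3 fires, +4 burnt (F count now 3)
Step 7: +2 fires, +3 burnt (F count now 2)
Step 8: +0 fires, +2 burnt (F count now 0)
Fire out after step 8
Initially T: 23, now '.': 29
Total burnt (originally-T cells now '.'): 22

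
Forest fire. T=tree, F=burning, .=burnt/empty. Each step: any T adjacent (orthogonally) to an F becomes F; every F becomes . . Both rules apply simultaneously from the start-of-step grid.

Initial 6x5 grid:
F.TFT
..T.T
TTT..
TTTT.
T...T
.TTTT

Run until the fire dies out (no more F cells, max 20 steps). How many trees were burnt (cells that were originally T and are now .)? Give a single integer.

Step 1: +2 fires, +2 burnt (F count now 2)
Step 2: +2 fires, +2 burnt (F count now 2)
Step 3: +1 fires, +2 burnt (F count now 1)
Step 4: +2 fires, +1 burnt (F count now 2)
Step 5: +3 fires, +2 burnt (F count now 3)
Step 6: +1 fires, +3 burnt (F count now 1)
Step 7: +1 fires, +1 burnt (F count now 1)
Step 8: +0 fires, +1 burnt (F count now 0)
Fire out after step 8
Initially T: 17, now '.': 25
Total burnt (originally-T cells now '.'): 12

Answer: 12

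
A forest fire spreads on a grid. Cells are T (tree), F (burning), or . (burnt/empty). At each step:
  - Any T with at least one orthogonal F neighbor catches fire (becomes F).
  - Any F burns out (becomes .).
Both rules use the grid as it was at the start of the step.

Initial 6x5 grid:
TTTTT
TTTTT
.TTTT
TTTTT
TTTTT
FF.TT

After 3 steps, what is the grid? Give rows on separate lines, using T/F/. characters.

Step 1: 2 trees catch fire, 2 burn out
  TTTTT
  TTTTT
  .TTTT
  TTTTT
  FFTTT
  ...TT
Step 2: 3 trees catch fire, 2 burn out
  TTTTT
  TTTTT
  .TTTT
  FFTTT
  ..FTT
  ...TT
Step 3: 3 trees catch fire, 3 burn out
  TTTTT
  TTTTT
  .FTTT
  ..FTT
  ...FT
  ...TT

TTTTT
TTTTT
.FTTT
..FTT
...FT
...TT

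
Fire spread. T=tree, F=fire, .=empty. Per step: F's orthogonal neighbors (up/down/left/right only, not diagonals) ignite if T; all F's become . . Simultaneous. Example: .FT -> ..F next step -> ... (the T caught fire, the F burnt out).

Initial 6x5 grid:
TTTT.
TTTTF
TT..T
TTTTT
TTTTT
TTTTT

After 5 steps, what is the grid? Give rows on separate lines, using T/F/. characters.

Step 1: 2 trees catch fire, 1 burn out
  TTTT.
  TTTF.
  TT..F
  TTTTT
  TTTTT
  TTTTT
Step 2: 3 trees catch fire, 2 burn out
  TTTF.
  TTF..
  TT...
  TTTTF
  TTTTT
  TTTTT
Step 3: 4 trees catch fire, 3 burn out
  TTF..
  TF...
  TT...
  TTTF.
  TTTTF
  TTTTT
Step 4: 6 trees catch fire, 4 burn out
  TF...
  F....
  TF...
  TTF..
  TTTF.
  TTTTF
Step 5: 5 trees catch fire, 6 burn out
  F....
  .....
  F....
  TF...
  TTF..
  TTTF.

F....
.....
F....
TF...
TTF..
TTTF.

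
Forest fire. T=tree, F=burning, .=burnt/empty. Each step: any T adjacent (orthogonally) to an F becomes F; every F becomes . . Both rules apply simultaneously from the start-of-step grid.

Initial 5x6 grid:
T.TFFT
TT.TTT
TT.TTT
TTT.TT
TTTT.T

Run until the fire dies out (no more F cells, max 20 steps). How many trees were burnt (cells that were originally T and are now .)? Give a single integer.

Answer: 11

Derivation:
Step 1: +4 fires, +2 burnt (F count now 4)
Step 2: +3 fires, +4 burnt (F count now 3)
Step 3: +2 fires, +3 burnt (F count now 2)
Step 4: +1 fires, +2 burnt (F count now 1)
Step 5: +1 fires, +1 burnt (F count now 1)
Step 6: +0 fires, +1 burnt (F count now 0)
Fire out after step 6
Initially T: 23, now '.': 18
Total burnt (originally-T cells now '.'): 11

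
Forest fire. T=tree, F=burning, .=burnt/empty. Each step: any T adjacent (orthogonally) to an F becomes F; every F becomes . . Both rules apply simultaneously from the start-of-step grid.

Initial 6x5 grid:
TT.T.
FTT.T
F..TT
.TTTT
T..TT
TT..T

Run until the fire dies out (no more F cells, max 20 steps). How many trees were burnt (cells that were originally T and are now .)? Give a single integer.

Step 1: +2 fires, +2 burnt (F count now 2)
Step 2: +2 fires, +2 burnt (F count now 2)
Step 3: +0 fires, +2 burnt (F count now 0)
Fire out after step 3
Initially T: 18, now '.': 16
Total burnt (originally-T cells now '.'): 4

Answer: 4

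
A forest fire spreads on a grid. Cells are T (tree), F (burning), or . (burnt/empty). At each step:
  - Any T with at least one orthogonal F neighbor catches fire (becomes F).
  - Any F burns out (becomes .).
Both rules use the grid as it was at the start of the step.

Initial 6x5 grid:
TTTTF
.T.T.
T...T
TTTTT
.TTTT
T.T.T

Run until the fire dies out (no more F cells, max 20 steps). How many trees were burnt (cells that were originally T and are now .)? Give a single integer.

Answer: 6

Derivation:
Step 1: +1 fires, +1 burnt (F count now 1)
Step 2: +2 fires, +1 burnt (F count now 2)
Step 3: +1 fires, +2 burnt (F count now 1)
Step 4: +2 fires, +1 burnt (F count now 2)
Step 5: +0 fires, +2 burnt (F count now 0)
Fire out after step 5
Initially T: 20, now '.': 16
Total burnt (originally-T cells now '.'): 6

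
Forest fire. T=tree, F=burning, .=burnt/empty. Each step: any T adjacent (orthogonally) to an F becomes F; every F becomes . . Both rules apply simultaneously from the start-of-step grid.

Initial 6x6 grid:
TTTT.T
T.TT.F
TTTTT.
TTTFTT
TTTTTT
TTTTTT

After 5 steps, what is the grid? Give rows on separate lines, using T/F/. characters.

Step 1: 5 trees catch fire, 2 burn out
  TTTT.F
  T.TT..
  TTTFT.
  TTF.FT
  TTTFTT
  TTTTTT
Step 2: 8 trees catch fire, 5 burn out
  TTTT..
  T.TF..
  TTF.F.
  TF...F
  TTF.FT
  TTTFTT
Step 3: 8 trees catch fire, 8 burn out
  TTTF..
  T.F...
  TF....
  F.....
  TF...F
  TTF.FT
Step 4: 5 trees catch fire, 8 burn out
  TTF...
  T.....
  F.....
  ......
  F.....
  TF...F
Step 5: 3 trees catch fire, 5 burn out
  TF....
  F.....
  ......
  ......
  ......
  F.....

TF....
F.....
......
......
......
F.....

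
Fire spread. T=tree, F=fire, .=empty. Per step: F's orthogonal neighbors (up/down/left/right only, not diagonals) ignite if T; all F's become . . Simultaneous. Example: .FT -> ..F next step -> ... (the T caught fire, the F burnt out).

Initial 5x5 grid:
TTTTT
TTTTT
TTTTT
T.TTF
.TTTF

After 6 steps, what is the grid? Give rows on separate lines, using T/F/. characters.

Step 1: 3 trees catch fire, 2 burn out
  TTTTT
  TTTTT
  TTTTF
  T.TF.
  .TTF.
Step 2: 4 trees catch fire, 3 burn out
  TTTTT
  TTTTF
  TTTF.
  T.F..
  .TF..
Step 3: 4 trees catch fire, 4 burn out
  TTTTF
  TTTF.
  TTF..
  T....
  .F...
Step 4: 3 trees catch fire, 4 burn out
  TTTF.
  TTF..
  TF...
  T....
  .....
Step 5: 3 trees catch fire, 3 burn out
  TTF..
  TF...
  F....
  T....
  .....
Step 6: 3 trees catch fire, 3 burn out
  TF...
  F....
  .....
  F....
  .....

TF...
F....
.....
F....
.....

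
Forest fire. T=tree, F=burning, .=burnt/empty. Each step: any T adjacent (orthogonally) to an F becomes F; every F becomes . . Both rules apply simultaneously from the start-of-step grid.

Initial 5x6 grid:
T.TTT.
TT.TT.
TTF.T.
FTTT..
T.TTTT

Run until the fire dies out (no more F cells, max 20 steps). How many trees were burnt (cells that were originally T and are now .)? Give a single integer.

Step 1: +5 fires, +2 burnt (F count now 5)
Step 2: +4 fires, +5 burnt (F count now 4)
Step 3: +2 fires, +4 burnt (F count now 2)
Step 4: +1 fires, +2 burnt (F count now 1)
Step 5: +1 fires, +1 burnt (F count now 1)
Step 6: +0 fires, +1 burnt (F count now 0)
Fire out after step 6
Initially T: 19, now '.': 24
Total burnt (originally-T cells now '.'): 13

Answer: 13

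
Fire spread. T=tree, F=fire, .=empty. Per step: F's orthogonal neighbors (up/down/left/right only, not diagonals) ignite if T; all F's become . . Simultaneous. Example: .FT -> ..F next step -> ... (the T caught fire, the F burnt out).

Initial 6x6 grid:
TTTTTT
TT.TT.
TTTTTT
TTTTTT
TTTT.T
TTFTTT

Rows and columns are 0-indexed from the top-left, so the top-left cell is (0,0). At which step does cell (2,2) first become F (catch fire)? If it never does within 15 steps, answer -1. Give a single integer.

Step 1: cell (2,2)='T' (+3 fires, +1 burnt)
Step 2: cell (2,2)='T' (+5 fires, +3 burnt)
Step 3: cell (2,2)='F' (+5 fires, +5 burnt)
  -> target ignites at step 3
Step 4: cell (2,2)='.' (+5 fires, +5 burnt)
Step 5: cell (2,2)='.' (+5 fires, +5 burnt)
Step 6: cell (2,2)='.' (+5 fires, +5 burnt)
Step 7: cell (2,2)='.' (+3 fires, +5 burnt)
Step 8: cell (2,2)='.' (+1 fires, +3 burnt)
Step 9: cell (2,2)='.' (+0 fires, +1 burnt)
  fire out at step 9

3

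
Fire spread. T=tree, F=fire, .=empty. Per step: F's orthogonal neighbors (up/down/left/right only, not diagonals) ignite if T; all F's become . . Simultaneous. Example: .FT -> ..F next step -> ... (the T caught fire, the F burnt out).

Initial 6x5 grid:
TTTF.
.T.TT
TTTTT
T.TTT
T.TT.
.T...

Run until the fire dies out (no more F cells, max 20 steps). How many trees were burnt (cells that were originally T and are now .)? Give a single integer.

Answer: 18

Derivation:
Step 1: +2 fires, +1 burnt (F count now 2)
Step 2: +3 fires, +2 burnt (F count now 3)
Step 3: +5 fires, +3 burnt (F count now 5)
Step 4: +4 fires, +5 burnt (F count now 4)
Step 5: +2 fires, +4 burnt (F count now 2)
Step 6: +1 fires, +2 burnt (F count now 1)
Step 7: +1 fires, +1 burnt (F count now 1)
Step 8: +0 fires, +1 burnt (F count now 0)
Fire out after step 8
Initially T: 19, now '.': 29
Total burnt (originally-T cells now '.'): 18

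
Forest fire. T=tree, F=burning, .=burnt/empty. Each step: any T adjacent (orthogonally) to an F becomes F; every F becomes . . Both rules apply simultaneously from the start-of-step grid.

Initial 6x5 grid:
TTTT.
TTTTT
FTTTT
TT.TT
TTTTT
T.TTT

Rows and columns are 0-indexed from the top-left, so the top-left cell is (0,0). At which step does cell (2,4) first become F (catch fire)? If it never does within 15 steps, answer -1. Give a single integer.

Step 1: cell (2,4)='T' (+3 fires, +1 burnt)
Step 2: cell (2,4)='T' (+5 fires, +3 burnt)
Step 3: cell (2,4)='T' (+5 fires, +5 burnt)
Step 4: cell (2,4)='F' (+5 fires, +5 burnt)
  -> target ignites at step 4
Step 5: cell (2,4)='.' (+5 fires, +5 burnt)
Step 6: cell (2,4)='.' (+2 fires, +5 burnt)
Step 7: cell (2,4)='.' (+1 fires, +2 burnt)
Step 8: cell (2,4)='.' (+0 fires, +1 burnt)
  fire out at step 8

4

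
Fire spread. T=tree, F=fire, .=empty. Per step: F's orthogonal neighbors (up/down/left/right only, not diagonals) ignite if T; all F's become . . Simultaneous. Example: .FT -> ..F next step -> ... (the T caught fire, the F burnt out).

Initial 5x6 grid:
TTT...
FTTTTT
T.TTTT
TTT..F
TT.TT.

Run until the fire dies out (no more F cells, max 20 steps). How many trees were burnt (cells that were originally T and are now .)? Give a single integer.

Step 1: +4 fires, +2 burnt (F count now 4)
Step 2: +5 fires, +4 burnt (F count now 5)
Step 3: +7 fires, +5 burnt (F count now 7)
Step 4: +2 fires, +7 burnt (F count now 2)
Step 5: +0 fires, +2 burnt (F count now 0)
Fire out after step 5
Initially T: 20, now '.': 28
Total burnt (originally-T cells now '.'): 18

Answer: 18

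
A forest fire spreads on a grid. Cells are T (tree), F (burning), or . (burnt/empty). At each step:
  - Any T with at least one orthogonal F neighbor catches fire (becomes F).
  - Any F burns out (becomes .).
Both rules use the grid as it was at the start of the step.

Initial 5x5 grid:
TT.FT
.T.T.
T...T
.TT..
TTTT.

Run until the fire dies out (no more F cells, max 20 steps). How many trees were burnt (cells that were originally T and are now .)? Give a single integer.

Answer: 2

Derivation:
Step 1: +2 fires, +1 burnt (F count now 2)
Step 2: +0 fires, +2 burnt (F count now 0)
Fire out after step 2
Initially T: 13, now '.': 14
Total burnt (originally-T cells now '.'): 2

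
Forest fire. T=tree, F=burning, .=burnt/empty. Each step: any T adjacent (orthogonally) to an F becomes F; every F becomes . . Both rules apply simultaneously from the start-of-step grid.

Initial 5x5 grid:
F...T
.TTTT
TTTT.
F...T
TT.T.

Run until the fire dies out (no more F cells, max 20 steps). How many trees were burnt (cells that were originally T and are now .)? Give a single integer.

Answer: 11

Derivation:
Step 1: +2 fires, +2 burnt (F count now 2)
Step 2: +2 fires, +2 burnt (F count now 2)
Step 3: +2 fires, +2 burnt (F count now 2)
Step 4: +2 fires, +2 burnt (F count now 2)
Step 5: +1 fires, +2 burnt (F count now 1)
Step 6: +1 fires, +1 burnt (F count now 1)
Step 7: +1 fires, +1 burnt (F count now 1)
Step 8: +0 fires, +1 burnt (F count now 0)
Fire out after step 8
Initially T: 13, now '.': 23
Total burnt (originally-T cells now '.'): 11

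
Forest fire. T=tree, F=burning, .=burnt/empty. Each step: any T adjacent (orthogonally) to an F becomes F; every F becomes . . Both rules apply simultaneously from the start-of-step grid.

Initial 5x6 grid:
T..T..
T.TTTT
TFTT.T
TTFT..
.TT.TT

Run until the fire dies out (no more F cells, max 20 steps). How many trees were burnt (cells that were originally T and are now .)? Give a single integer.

Answer: 16

Derivation:
Step 1: +5 fires, +2 burnt (F count now 5)
Step 2: +5 fires, +5 burnt (F count now 5)
Step 3: +2 fires, +5 burnt (F count now 2)
Step 4: +2 fires, +2 burnt (F count now 2)
Step 5: +1 fires, +2 burnt (F count now 1)
Step 6: +1 fires, +1 burnt (F count now 1)
Step 7: +0 fires, +1 burnt (F count now 0)
Fire out after step 7
Initially T: 18, now '.': 28
Total burnt (originally-T cells now '.'): 16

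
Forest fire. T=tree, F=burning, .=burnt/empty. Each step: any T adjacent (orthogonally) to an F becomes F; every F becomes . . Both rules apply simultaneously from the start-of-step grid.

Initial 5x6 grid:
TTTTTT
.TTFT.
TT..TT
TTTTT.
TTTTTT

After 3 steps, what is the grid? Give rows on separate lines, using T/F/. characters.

Step 1: 3 trees catch fire, 1 burn out
  TTTFTT
  .TF.F.
  TT..TT
  TTTTT.
  TTTTTT
Step 2: 4 trees catch fire, 3 burn out
  TTF.FT
  .F....
  TT..FT
  TTTTT.
  TTTTTT
Step 3: 5 trees catch fire, 4 burn out
  TF...F
  ......
  TF...F
  TTTTF.
  TTTTTT

TF...F
......
TF...F
TTTTF.
TTTTTT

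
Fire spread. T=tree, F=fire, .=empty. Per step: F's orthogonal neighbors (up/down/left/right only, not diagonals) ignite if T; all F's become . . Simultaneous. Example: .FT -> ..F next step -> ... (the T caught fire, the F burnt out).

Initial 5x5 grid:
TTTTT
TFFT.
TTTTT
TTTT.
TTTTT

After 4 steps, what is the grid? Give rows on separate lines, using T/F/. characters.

Step 1: 6 trees catch fire, 2 burn out
  TFFTT
  F..F.
  TFFTT
  TTTT.
  TTTTT
Step 2: 6 trees catch fire, 6 burn out
  F..FT
  .....
  F..FT
  TFFT.
  TTTTT
Step 3: 6 trees catch fire, 6 burn out
  ....F
  .....
  ....F
  F..F.
  TFFTT
Step 4: 2 trees catch fire, 6 burn out
  .....
  .....
  .....
  .....
  F..FT

.....
.....
.....
.....
F..FT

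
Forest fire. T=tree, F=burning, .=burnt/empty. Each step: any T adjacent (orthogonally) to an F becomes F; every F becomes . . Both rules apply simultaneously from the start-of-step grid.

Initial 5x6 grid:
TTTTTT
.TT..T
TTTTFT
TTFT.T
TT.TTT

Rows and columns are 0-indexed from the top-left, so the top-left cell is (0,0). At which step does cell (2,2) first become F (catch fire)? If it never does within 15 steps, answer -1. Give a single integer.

Step 1: cell (2,2)='F' (+5 fires, +2 burnt)
  -> target ignites at step 1
Step 2: cell (2,2)='.' (+7 fires, +5 burnt)
Step 3: cell (2,2)='.' (+7 fires, +7 burnt)
Step 4: cell (2,2)='.' (+3 fires, +7 burnt)
Step 5: cell (2,2)='.' (+1 fires, +3 burnt)
Step 6: cell (2,2)='.' (+0 fires, +1 burnt)
  fire out at step 6

1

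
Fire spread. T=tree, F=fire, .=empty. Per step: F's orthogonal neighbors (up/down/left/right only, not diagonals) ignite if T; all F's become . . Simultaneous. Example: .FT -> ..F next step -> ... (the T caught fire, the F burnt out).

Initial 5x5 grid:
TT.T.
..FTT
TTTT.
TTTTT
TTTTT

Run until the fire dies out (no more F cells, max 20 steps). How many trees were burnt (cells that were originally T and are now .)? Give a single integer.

Answer: 17

Derivation:
Step 1: +2 fires, +1 burnt (F count now 2)
Step 2: +5 fires, +2 burnt (F count now 5)
Step 3: +4 fires, +5 burnt (F count now 4)
Step 4: +4 fires, +4 burnt (F count now 4)
Step 5: +2 fires, +4 burnt (F count now 2)
Step 6: +0 fires, +2 burnt (F count now 0)
Fire out after step 6
Initially T: 19, now '.': 23
Total burnt (originally-T cells now '.'): 17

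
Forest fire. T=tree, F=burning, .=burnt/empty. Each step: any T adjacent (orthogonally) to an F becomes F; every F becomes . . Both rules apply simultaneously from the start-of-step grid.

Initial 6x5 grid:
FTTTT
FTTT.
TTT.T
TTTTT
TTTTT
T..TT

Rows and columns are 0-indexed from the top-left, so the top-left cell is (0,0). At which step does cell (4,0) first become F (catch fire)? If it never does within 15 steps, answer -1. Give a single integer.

Step 1: cell (4,0)='T' (+3 fires, +2 burnt)
Step 2: cell (4,0)='T' (+4 fires, +3 burnt)
Step 3: cell (4,0)='F' (+5 fires, +4 burnt)
  -> target ignites at step 3
Step 4: cell (4,0)='.' (+4 fires, +5 burnt)
Step 5: cell (4,0)='.' (+2 fires, +4 burnt)
Step 6: cell (4,0)='.' (+2 fires, +2 burnt)
Step 7: cell (4,0)='.' (+3 fires, +2 burnt)
Step 8: cell (4,0)='.' (+1 fires, +3 burnt)
Step 9: cell (4,0)='.' (+0 fires, +1 burnt)
  fire out at step 9

3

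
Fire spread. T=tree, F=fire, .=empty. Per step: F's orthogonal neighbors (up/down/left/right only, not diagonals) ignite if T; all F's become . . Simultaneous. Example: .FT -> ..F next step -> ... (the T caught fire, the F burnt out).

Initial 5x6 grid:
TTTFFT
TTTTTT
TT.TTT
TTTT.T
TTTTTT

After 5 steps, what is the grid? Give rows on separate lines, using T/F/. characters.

Step 1: 4 trees catch fire, 2 burn out
  TTF..F
  TTTFFT
  TT.TTT
  TTTT.T
  TTTTTT
Step 2: 5 trees catch fire, 4 burn out
  TF....
  TTF..F
  TT.FFT
  TTTT.T
  TTTTTT
Step 3: 4 trees catch fire, 5 burn out
  F.....
  TF....
  TT...F
  TTTF.T
  TTTTTT
Step 4: 5 trees catch fire, 4 burn out
  ......
  F.....
  TF....
  TTF..F
  TTTFTT
Step 5: 5 trees catch fire, 5 burn out
  ......
  ......
  F.....
  TF....
  TTF.FF

......
......
F.....
TF....
TTF.FF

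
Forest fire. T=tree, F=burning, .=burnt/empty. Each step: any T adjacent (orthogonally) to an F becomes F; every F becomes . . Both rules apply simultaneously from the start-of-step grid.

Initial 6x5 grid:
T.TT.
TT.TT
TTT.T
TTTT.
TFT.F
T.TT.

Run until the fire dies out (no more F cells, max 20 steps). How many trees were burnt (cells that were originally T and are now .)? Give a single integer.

Answer: 15

Derivation:
Step 1: +3 fires, +2 burnt (F count now 3)
Step 2: +5 fires, +3 burnt (F count now 5)
Step 3: +5 fires, +5 burnt (F count now 5)
Step 4: +1 fires, +5 burnt (F count now 1)
Step 5: +1 fires, +1 burnt (F count now 1)
Step 6: +0 fires, +1 burnt (F count now 0)
Fire out after step 6
Initially T: 20, now '.': 25
Total burnt (originally-T cells now '.'): 15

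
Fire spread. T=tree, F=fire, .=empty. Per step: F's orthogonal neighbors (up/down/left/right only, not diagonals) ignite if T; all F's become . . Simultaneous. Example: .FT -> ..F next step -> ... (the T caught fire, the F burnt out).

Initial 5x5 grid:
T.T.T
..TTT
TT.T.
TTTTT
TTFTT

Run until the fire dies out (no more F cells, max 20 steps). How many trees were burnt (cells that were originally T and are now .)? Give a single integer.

Step 1: +3 fires, +1 burnt (F count now 3)
Step 2: +4 fires, +3 burnt (F count now 4)
Step 3: +4 fires, +4 burnt (F count now 4)
Step 4: +2 fires, +4 burnt (F count now 2)
Step 5: +2 fires, +2 burnt (F count now 2)
Step 6: +2 fires, +2 burnt (F count now 2)
Step 7: +0 fires, +2 burnt (F count now 0)
Fire out after step 7
Initially T: 18, now '.': 24
Total burnt (originally-T cells now '.'): 17

Answer: 17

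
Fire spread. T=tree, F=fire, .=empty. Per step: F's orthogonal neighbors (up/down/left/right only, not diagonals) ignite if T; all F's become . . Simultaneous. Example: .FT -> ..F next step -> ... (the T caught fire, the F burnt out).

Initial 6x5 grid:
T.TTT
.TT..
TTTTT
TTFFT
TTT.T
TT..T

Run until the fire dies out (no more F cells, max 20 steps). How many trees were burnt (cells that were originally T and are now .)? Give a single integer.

Answer: 20

Derivation:
Step 1: +5 fires, +2 burnt (F count now 5)
Step 2: +6 fires, +5 burnt (F count now 6)
Step 3: +6 fires, +6 burnt (F count now 6)
Step 4: +2 fires, +6 burnt (F count now 2)
Step 5: +1 fires, +2 burnt (F count now 1)
Step 6: +0 fires, +1 burnt (F count now 0)
Fire out after step 6
Initially T: 21, now '.': 29
Total burnt (originally-T cells now '.'): 20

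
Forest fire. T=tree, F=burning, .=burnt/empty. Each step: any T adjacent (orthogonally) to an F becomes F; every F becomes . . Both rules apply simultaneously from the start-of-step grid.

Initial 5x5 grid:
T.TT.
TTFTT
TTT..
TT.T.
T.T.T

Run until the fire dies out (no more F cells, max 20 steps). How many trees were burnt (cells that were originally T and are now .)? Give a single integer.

Step 1: +4 fires, +1 burnt (F count now 4)
Step 2: +4 fires, +4 burnt (F count now 4)
Step 3: +3 fires, +4 burnt (F count now 3)
Step 4: +1 fires, +3 burnt (F count now 1)
Step 5: +1 fires, +1 burnt (F count now 1)
Step 6: +0 fires, +1 burnt (F count now 0)
Fire out after step 6
Initially T: 16, now '.': 22
Total burnt (originally-T cells now '.'): 13

Answer: 13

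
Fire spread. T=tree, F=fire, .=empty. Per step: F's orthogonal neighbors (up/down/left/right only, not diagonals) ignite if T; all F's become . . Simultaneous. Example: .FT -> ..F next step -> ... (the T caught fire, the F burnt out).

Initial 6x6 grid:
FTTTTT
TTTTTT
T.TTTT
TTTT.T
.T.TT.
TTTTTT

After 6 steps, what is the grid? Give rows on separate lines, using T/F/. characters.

Step 1: 2 trees catch fire, 1 burn out
  .FTTTT
  FTTTTT
  T.TTTT
  TTTT.T
  .T.TT.
  TTTTTT
Step 2: 3 trees catch fire, 2 burn out
  ..FTTT
  .FTTTT
  F.TTTT
  TTTT.T
  .T.TT.
  TTTTTT
Step 3: 3 trees catch fire, 3 burn out
  ...FTT
  ..FTTT
  ..TTTT
  FTTT.T
  .T.TT.
  TTTTTT
Step 4: 4 trees catch fire, 3 burn out
  ....FT
  ...FTT
  ..FTTT
  .FTT.T
  .T.TT.
  TTTTTT
Step 5: 5 trees catch fire, 4 burn out
  .....F
  ....FT
  ...FTT
  ..FT.T
  .F.TT.
  TTTTTT
Step 6: 4 trees catch fire, 5 burn out
  ......
  .....F
  ....FT
  ...F.T
  ...TT.
  TFTTTT

......
.....F
....FT
...F.T
...TT.
TFTTTT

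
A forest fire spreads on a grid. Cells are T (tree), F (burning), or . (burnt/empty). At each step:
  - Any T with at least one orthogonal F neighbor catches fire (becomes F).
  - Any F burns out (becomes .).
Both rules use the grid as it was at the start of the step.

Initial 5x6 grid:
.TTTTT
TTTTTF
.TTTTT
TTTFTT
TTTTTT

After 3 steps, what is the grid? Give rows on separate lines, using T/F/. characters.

Step 1: 7 trees catch fire, 2 burn out
  .TTTTF
  TTTTF.
  .TTFTF
  TTF.FT
  TTTFTT
Step 2: 8 trees catch fire, 7 burn out
  .TTTF.
  TTTF..
  .TF.F.
  TF...F
  TTF.FT
Step 3: 6 trees catch fire, 8 burn out
  .TTF..
  TTF...
  .F....
  F.....
  TF...F

.TTF..
TTF...
.F....
F.....
TF...F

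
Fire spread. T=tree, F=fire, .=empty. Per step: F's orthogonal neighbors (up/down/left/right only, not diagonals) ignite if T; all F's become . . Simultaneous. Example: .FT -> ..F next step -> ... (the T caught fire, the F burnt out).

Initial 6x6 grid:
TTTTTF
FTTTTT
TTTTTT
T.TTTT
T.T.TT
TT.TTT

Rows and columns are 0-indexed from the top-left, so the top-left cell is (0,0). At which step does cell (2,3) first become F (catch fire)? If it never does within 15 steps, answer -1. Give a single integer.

Step 1: cell (2,3)='T' (+5 fires, +2 burnt)
Step 2: cell (2,3)='T' (+7 fires, +5 burnt)
Step 3: cell (2,3)='T' (+6 fires, +7 burnt)
Step 4: cell (2,3)='F' (+5 fires, +6 burnt)
  -> target ignites at step 4
Step 5: cell (2,3)='.' (+5 fires, +5 burnt)
Step 6: cell (2,3)='.' (+1 fires, +5 burnt)
Step 7: cell (2,3)='.' (+1 fires, +1 burnt)
Step 8: cell (2,3)='.' (+0 fires, +1 burnt)
  fire out at step 8

4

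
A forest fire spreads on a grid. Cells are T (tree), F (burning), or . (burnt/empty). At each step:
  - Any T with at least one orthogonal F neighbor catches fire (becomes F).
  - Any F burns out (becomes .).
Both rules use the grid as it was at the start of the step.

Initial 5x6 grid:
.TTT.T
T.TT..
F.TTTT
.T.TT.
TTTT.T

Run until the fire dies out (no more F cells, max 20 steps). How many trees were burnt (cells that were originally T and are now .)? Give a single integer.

Step 1: +1 fires, +1 burnt (F count now 1)
Step 2: +0 fires, +1 burnt (F count now 0)
Fire out after step 2
Initially T: 19, now '.': 12
Total burnt (originally-T cells now '.'): 1

Answer: 1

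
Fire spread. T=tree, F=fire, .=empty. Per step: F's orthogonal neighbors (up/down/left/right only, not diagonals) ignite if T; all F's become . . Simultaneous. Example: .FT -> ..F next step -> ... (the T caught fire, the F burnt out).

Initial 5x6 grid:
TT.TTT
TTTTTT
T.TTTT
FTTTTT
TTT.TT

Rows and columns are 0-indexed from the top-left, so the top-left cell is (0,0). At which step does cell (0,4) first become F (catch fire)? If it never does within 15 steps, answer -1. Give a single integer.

Step 1: cell (0,4)='T' (+3 fires, +1 burnt)
Step 2: cell (0,4)='T' (+3 fires, +3 burnt)
Step 3: cell (0,4)='T' (+5 fires, +3 burnt)
Step 4: cell (0,4)='T' (+4 fires, +5 burnt)
Step 5: cell (0,4)='T' (+4 fires, +4 burnt)
Step 6: cell (0,4)='T' (+4 fires, +4 burnt)
Step 7: cell (0,4)='F' (+2 fires, +4 burnt)
  -> target ignites at step 7
Step 8: cell (0,4)='.' (+1 fires, +2 burnt)
Step 9: cell (0,4)='.' (+0 fires, +1 burnt)
  fire out at step 9

7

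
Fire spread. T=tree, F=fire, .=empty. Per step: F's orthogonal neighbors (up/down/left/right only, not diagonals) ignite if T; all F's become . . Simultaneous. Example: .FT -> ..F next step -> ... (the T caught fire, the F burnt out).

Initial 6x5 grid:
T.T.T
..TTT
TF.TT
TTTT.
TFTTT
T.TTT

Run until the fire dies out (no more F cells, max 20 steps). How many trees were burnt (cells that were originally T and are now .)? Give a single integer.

Step 1: +4 fires, +2 burnt (F count now 4)
Step 2: +5 fires, +4 burnt (F count now 5)
Step 3: +3 fires, +5 burnt (F count now 3)
Step 4: +2 fires, +3 burnt (F count now 2)
Step 5: +2 fires, +2 burnt (F count now 2)
Step 6: +2 fires, +2 burnt (F count now 2)
Step 7: +2 fires, +2 burnt (F count now 2)
Step 8: +0 fires, +2 burnt (F count now 0)
Fire out after step 8
Initially T: 21, now '.': 29
Total burnt (originally-T cells now '.'): 20

Answer: 20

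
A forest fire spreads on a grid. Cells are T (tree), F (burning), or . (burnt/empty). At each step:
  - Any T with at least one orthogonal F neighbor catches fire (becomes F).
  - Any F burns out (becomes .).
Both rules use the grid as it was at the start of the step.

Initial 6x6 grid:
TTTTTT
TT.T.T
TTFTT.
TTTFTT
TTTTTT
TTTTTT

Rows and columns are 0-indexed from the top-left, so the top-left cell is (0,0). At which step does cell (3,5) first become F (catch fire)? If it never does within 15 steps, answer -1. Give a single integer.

Step 1: cell (3,5)='T' (+5 fires, +2 burnt)
Step 2: cell (3,5)='F' (+9 fires, +5 burnt)
  -> target ignites at step 2
Step 3: cell (3,5)='.' (+8 fires, +9 burnt)
Step 4: cell (3,5)='.' (+6 fires, +8 burnt)
Step 5: cell (3,5)='.' (+2 fires, +6 burnt)
Step 6: cell (3,5)='.' (+1 fires, +2 burnt)
Step 7: cell (3,5)='.' (+0 fires, +1 burnt)
  fire out at step 7

2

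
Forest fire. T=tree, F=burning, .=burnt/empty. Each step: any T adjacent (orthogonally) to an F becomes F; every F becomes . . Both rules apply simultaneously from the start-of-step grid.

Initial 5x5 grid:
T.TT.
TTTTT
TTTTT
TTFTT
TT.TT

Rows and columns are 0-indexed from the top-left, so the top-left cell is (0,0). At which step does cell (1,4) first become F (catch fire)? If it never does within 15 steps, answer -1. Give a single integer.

Step 1: cell (1,4)='T' (+3 fires, +1 burnt)
Step 2: cell (1,4)='T' (+7 fires, +3 burnt)
Step 3: cell (1,4)='T' (+7 fires, +7 burnt)
Step 4: cell (1,4)='F' (+3 fires, +7 burnt)
  -> target ignites at step 4
Step 5: cell (1,4)='.' (+1 fires, +3 burnt)
Step 6: cell (1,4)='.' (+0 fires, +1 burnt)
  fire out at step 6

4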